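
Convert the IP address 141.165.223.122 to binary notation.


141 = 10001101
165 = 10100101
223 = 11011111
122 = 01111010
Binary: 10001101.10100101.11011111.01111010


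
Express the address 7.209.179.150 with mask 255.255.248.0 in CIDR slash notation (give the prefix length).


Binary: 11111111.11111111.11111000.00000000
Count leading 1s
Prefix: /21


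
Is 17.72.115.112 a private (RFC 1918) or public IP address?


RFC 1918 private ranges:
  10.0.0.0/8 (10.0.0.0 - 10.255.255.255)
  172.16.0.0/12 (172.16.0.0 - 172.31.255.255)
  192.168.0.0/16 (192.168.0.0 - 192.168.255.255)
Public (not in any RFC 1918 range)


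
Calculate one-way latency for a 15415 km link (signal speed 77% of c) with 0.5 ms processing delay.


Speed = 0.77 * 3e5 km/s = 231000 km/s
Propagation delay = 15415 / 231000 = 0.0667 s = 66.7316 ms
Processing delay = 0.5 ms
Total one-way latency = 67.2316 ms


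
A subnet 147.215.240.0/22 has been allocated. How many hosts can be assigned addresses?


Host bits = 32 - 22 = 10
Total addresses = 2^10 = 1024
Usable = total - 2 (network and broadcast)
Usable hosts: 1022


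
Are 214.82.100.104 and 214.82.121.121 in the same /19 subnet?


Mask: 255.255.224.0
214.82.100.104 AND mask = 214.82.96.0
214.82.121.121 AND mask = 214.82.96.0
Yes, same subnet (214.82.96.0)


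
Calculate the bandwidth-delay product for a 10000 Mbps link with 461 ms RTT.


BDP = bandwidth * RTT
= 10000 Mbps * 461 ms
= 10000 * 1e6 * 461 / 1000 bits
= 4610000000 bits
= 576250000 bytes
= 562744.1406 KB
BDP = 4610000000 bits (576250000 bytes)


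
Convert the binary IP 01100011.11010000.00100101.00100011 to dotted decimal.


01100011 = 99
11010000 = 208
00100101 = 37
00100011 = 35
IP: 99.208.37.35


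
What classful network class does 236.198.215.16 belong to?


First octet: 236
Binary: 11101100
1110xxxx -> Class D (224-239)
Class D (multicast), default mask N/A


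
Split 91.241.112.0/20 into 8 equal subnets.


New prefix = 20 + 3 = 23
Each subnet has 512 addresses
  91.241.112.0/23
  91.241.114.0/23
  91.241.116.0/23
  91.241.118.0/23
  91.241.120.0/23
  91.241.122.0/23
  91.241.124.0/23
  91.241.126.0/23
Subnets: 91.241.112.0/23, 91.241.114.0/23, 91.241.116.0/23, 91.241.118.0/23, 91.241.120.0/23, 91.241.122.0/23, 91.241.124.0/23, 91.241.126.0/23


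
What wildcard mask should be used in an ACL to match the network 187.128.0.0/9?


Subnet mask: 255.128.0.0
Wildcard = 255.255.255.255 - subnet mask
255 - 255 = 0
255 - 128 = 127
255 - 0 = 255
255 - 0 = 255
Wildcard: 0.127.255.255


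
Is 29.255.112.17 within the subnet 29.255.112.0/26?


Subnet network: 29.255.112.0
Test IP AND mask: 29.255.112.0
Yes, 29.255.112.17 is in 29.255.112.0/26


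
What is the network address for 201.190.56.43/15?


IP:   11001001.10111110.00111000.00101011
Mask: 11111111.11111110.00000000.00000000
AND operation:
Net:  11001001.10111110.00000000.00000000
Network: 201.190.0.0/15


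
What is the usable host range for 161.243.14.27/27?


Network: 161.243.14.0
Broadcast: 161.243.14.31
First usable = network + 1
Last usable = broadcast - 1
Range: 161.243.14.1 to 161.243.14.30


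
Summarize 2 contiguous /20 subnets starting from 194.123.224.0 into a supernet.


Original prefix: /20
Number of subnets: 2 = 2^1
New prefix = 20 - 1 = 19
Supernet: 194.123.224.0/19


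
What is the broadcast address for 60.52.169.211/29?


Network: 60.52.169.208/29
Host bits = 3
Set all host bits to 1:
Broadcast: 60.52.169.215


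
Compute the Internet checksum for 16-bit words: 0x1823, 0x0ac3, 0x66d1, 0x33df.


Sum all words (with carry folding):
+ 0x1823 = 0x1823
+ 0x0ac3 = 0x22e6
+ 0x66d1 = 0x89b7
+ 0x33df = 0xbd96
One's complement: ~0xbd96
Checksum = 0x4269


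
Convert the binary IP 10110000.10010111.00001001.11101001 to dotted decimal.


10110000 = 176
10010111 = 151
00001001 = 9
11101001 = 233
IP: 176.151.9.233


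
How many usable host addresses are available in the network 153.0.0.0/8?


Host bits = 32 - 8 = 24
Total addresses = 2^24 = 16777216
Usable = total - 2 (network and broadcast)
Usable hosts: 16777214


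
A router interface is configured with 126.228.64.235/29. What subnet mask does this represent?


/29 means 29 network bits, 3 host bits
Binary: 11111111111111111111111111111000
Mask: 255.255.255.248


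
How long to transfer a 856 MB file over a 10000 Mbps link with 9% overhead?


Effective throughput = 10000 * (1 - 9/100) = 9100 Mbps
File size in Mb = 856 * 8 = 6848 Mb
Time = 6848 / 9100
Time = 0.7525 seconds


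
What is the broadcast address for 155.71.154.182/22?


Network: 155.71.152.0/22
Host bits = 10
Set all host bits to 1:
Broadcast: 155.71.155.255


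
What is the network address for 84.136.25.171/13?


IP:   01010100.10001000.00011001.10101011
Mask: 11111111.11111000.00000000.00000000
AND operation:
Net:  01010100.10001000.00000000.00000000
Network: 84.136.0.0/13


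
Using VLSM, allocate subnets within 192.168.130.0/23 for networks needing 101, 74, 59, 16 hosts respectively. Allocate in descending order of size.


101 hosts -> /25 (126 usable): 192.168.130.0/25
74 hosts -> /25 (126 usable): 192.168.130.128/25
59 hosts -> /26 (62 usable): 192.168.131.0/26
16 hosts -> /27 (30 usable): 192.168.131.64/27
Allocation: 192.168.130.0/25 (101 hosts, 126 usable); 192.168.130.128/25 (74 hosts, 126 usable); 192.168.131.0/26 (59 hosts, 62 usable); 192.168.131.64/27 (16 hosts, 30 usable)


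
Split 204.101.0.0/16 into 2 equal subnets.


New prefix = 16 + 1 = 17
Each subnet has 32768 addresses
  204.101.0.0/17
  204.101.128.0/17
Subnets: 204.101.0.0/17, 204.101.128.0/17


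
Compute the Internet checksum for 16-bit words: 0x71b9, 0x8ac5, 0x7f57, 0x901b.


Sum all words (with carry folding):
+ 0x71b9 = 0x71b9
+ 0x8ac5 = 0xfc7e
+ 0x7f57 = 0x7bd6
+ 0x901b = 0x0bf2
One's complement: ~0x0bf2
Checksum = 0xf40d


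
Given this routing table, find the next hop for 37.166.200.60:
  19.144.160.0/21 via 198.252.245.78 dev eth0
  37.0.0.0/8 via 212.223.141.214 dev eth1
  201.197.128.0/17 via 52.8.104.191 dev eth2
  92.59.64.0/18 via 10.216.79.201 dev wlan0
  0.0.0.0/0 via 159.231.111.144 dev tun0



Longest prefix match for 37.166.200.60:
  /21 19.144.160.0: no
  /8 37.0.0.0: MATCH
  /17 201.197.128.0: no
  /18 92.59.64.0: no
  /0 0.0.0.0: MATCH
Selected: next-hop 212.223.141.214 via eth1 (matched /8)


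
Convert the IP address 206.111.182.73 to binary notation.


206 = 11001110
111 = 01101111
182 = 10110110
73 = 01001001
Binary: 11001110.01101111.10110110.01001001


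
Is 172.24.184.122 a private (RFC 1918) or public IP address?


RFC 1918 private ranges:
  10.0.0.0/8 (10.0.0.0 - 10.255.255.255)
  172.16.0.0/12 (172.16.0.0 - 172.31.255.255)
  192.168.0.0/16 (192.168.0.0 - 192.168.255.255)
Private (in 172.16.0.0/12)


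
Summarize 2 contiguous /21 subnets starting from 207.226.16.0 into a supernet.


Original prefix: /21
Number of subnets: 2 = 2^1
New prefix = 21 - 1 = 20
Supernet: 207.226.16.0/20


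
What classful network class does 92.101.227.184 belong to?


First octet: 92
Binary: 01011100
0xxxxxxx -> Class A (1-126)
Class A, default mask 255.0.0.0 (/8)


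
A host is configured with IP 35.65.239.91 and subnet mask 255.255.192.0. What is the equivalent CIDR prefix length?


Binary: 11111111.11111111.11000000.00000000
Count leading 1s
Prefix: /18


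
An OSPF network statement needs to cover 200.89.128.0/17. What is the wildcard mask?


Subnet mask: 255.255.128.0
Wildcard = 255.255.255.255 - subnet mask
255 - 255 = 0
255 - 255 = 0
255 - 128 = 127
255 - 0 = 255
Wildcard: 0.0.127.255


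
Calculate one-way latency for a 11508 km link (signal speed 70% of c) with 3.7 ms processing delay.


Speed = 0.7 * 3e5 km/s = 210000 km/s
Propagation delay = 11508 / 210000 = 0.0548 s = 54.8 ms
Processing delay = 3.7 ms
Total one-way latency = 58.5 ms


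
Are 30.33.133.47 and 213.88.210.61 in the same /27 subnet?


Mask: 255.255.255.224
30.33.133.47 AND mask = 30.33.133.32
213.88.210.61 AND mask = 213.88.210.32
No, different subnets (30.33.133.32 vs 213.88.210.32)


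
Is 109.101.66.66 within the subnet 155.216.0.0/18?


Subnet network: 155.216.0.0
Test IP AND mask: 109.101.64.0
No, 109.101.66.66 is not in 155.216.0.0/18


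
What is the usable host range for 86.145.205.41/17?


Network: 86.145.128.0
Broadcast: 86.145.255.255
First usable = network + 1
Last usable = broadcast - 1
Range: 86.145.128.1 to 86.145.255.254


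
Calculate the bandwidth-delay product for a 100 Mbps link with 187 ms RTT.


BDP = bandwidth * RTT
= 100 Mbps * 187 ms
= 100 * 1e6 * 187 / 1000 bits
= 18700000 bits
= 2337500 bytes
= 2282.7148 KB
BDP = 18700000 bits (2337500 bytes)


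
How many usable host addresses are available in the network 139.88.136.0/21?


Host bits = 32 - 21 = 11
Total addresses = 2^11 = 2048
Usable = total - 2 (network and broadcast)
Usable hosts: 2046


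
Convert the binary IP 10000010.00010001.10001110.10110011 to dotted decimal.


10000010 = 130
00010001 = 17
10001110 = 142
10110011 = 179
IP: 130.17.142.179


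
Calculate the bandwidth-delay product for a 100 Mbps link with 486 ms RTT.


BDP = bandwidth * RTT
= 100 Mbps * 486 ms
= 100 * 1e6 * 486 / 1000 bits
= 48600000 bits
= 6075000 bytes
= 5932.6172 KB
BDP = 48600000 bits (6075000 bytes)


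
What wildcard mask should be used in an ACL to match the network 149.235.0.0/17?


Subnet mask: 255.255.128.0
Wildcard = 255.255.255.255 - subnet mask
255 - 255 = 0
255 - 255 = 0
255 - 128 = 127
255 - 0 = 255
Wildcard: 0.0.127.255


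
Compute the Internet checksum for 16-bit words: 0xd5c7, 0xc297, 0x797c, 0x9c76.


Sum all words (with carry folding):
+ 0xd5c7 = 0xd5c7
+ 0xc297 = 0x985f
+ 0x797c = 0x11dc
+ 0x9c76 = 0xae52
One's complement: ~0xae52
Checksum = 0x51ad


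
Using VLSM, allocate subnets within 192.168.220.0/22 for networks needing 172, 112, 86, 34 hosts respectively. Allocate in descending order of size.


172 hosts -> /24 (254 usable): 192.168.220.0/24
112 hosts -> /25 (126 usable): 192.168.221.0/25
86 hosts -> /25 (126 usable): 192.168.221.128/25
34 hosts -> /26 (62 usable): 192.168.222.0/26
Allocation: 192.168.220.0/24 (172 hosts, 254 usable); 192.168.221.0/25 (112 hosts, 126 usable); 192.168.221.128/25 (86 hosts, 126 usable); 192.168.222.0/26 (34 hosts, 62 usable)


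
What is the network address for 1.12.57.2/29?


IP:   00000001.00001100.00111001.00000010
Mask: 11111111.11111111.11111111.11111000
AND operation:
Net:  00000001.00001100.00111001.00000000
Network: 1.12.57.0/29


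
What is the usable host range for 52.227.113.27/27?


Network: 52.227.113.0
Broadcast: 52.227.113.31
First usable = network + 1
Last usable = broadcast - 1
Range: 52.227.113.1 to 52.227.113.30


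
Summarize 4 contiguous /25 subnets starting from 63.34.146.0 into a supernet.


Original prefix: /25
Number of subnets: 4 = 2^2
New prefix = 25 - 2 = 23
Supernet: 63.34.146.0/23


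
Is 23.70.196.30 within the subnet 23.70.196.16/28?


Subnet network: 23.70.196.16
Test IP AND mask: 23.70.196.16
Yes, 23.70.196.30 is in 23.70.196.16/28


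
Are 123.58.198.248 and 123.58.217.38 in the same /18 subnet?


Mask: 255.255.192.0
123.58.198.248 AND mask = 123.58.192.0
123.58.217.38 AND mask = 123.58.192.0
Yes, same subnet (123.58.192.0)


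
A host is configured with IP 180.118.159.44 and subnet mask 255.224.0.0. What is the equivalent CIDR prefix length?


Binary: 11111111.11100000.00000000.00000000
Count leading 1s
Prefix: /11


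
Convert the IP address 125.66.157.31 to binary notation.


125 = 01111101
66 = 01000010
157 = 10011101
31 = 00011111
Binary: 01111101.01000010.10011101.00011111


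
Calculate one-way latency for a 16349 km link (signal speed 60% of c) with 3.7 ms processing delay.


Speed = 0.6 * 3e5 km/s = 180000 km/s
Propagation delay = 16349 / 180000 = 0.0908 s = 90.8278 ms
Processing delay = 3.7 ms
Total one-way latency = 94.5278 ms


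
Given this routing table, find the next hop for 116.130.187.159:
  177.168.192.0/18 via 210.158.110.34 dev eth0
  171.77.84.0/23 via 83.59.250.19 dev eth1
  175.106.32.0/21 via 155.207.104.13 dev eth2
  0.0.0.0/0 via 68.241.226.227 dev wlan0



Longest prefix match for 116.130.187.159:
  /18 177.168.192.0: no
  /23 171.77.84.0: no
  /21 175.106.32.0: no
  /0 0.0.0.0: MATCH
Selected: next-hop 68.241.226.227 via wlan0 (matched /0)


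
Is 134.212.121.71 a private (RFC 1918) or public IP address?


RFC 1918 private ranges:
  10.0.0.0/8 (10.0.0.0 - 10.255.255.255)
  172.16.0.0/12 (172.16.0.0 - 172.31.255.255)
  192.168.0.0/16 (192.168.0.0 - 192.168.255.255)
Public (not in any RFC 1918 range)


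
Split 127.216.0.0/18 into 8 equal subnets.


New prefix = 18 + 3 = 21
Each subnet has 2048 addresses
  127.216.0.0/21
  127.216.8.0/21
  127.216.16.0/21
  127.216.24.0/21
  127.216.32.0/21
  127.216.40.0/21
  127.216.48.0/21
  127.216.56.0/21
Subnets: 127.216.0.0/21, 127.216.8.0/21, 127.216.16.0/21, 127.216.24.0/21, 127.216.32.0/21, 127.216.40.0/21, 127.216.48.0/21, 127.216.56.0/21


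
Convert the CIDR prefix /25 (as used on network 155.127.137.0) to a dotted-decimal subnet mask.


/25 means 25 network bits, 7 host bits
Binary: 11111111111111111111111110000000
Mask: 255.255.255.128


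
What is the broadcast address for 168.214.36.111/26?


Network: 168.214.36.64/26
Host bits = 6
Set all host bits to 1:
Broadcast: 168.214.36.127


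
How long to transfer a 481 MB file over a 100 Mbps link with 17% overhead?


Effective throughput = 100 * (1 - 17/100) = 83 Mbps
File size in Mb = 481 * 8 = 3848 Mb
Time = 3848 / 83
Time = 46.3614 seconds


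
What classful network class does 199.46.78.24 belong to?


First octet: 199
Binary: 11000111
110xxxxx -> Class C (192-223)
Class C, default mask 255.255.255.0 (/24)


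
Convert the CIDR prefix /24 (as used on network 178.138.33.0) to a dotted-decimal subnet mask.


/24 means 24 network bits, 8 host bits
Binary: 11111111111111111111111100000000
Mask: 255.255.255.0


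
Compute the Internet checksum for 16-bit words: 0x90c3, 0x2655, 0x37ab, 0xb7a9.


Sum all words (with carry folding):
+ 0x90c3 = 0x90c3
+ 0x2655 = 0xb718
+ 0x37ab = 0xeec3
+ 0xb7a9 = 0xa66d
One's complement: ~0xa66d
Checksum = 0x5992


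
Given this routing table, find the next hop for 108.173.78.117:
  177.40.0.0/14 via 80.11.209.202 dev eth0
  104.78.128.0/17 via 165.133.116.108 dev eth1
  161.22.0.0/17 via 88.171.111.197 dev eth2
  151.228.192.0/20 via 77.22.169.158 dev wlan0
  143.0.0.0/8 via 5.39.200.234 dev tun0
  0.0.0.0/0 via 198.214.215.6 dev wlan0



Longest prefix match for 108.173.78.117:
  /14 177.40.0.0: no
  /17 104.78.128.0: no
  /17 161.22.0.0: no
  /20 151.228.192.0: no
  /8 143.0.0.0: no
  /0 0.0.0.0: MATCH
Selected: next-hop 198.214.215.6 via wlan0 (matched /0)


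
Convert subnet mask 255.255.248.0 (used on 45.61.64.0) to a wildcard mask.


Subnet mask: 255.255.248.0
Wildcard = 255.255.255.255 - subnet mask
255 - 255 = 0
255 - 255 = 0
255 - 248 = 7
255 - 0 = 255
Wildcard: 0.0.7.255


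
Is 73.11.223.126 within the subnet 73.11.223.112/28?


Subnet network: 73.11.223.112
Test IP AND mask: 73.11.223.112
Yes, 73.11.223.126 is in 73.11.223.112/28


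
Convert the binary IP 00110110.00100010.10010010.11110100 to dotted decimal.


00110110 = 54
00100010 = 34
10010010 = 146
11110100 = 244
IP: 54.34.146.244


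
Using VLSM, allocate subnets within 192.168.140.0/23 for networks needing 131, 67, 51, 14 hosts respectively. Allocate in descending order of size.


131 hosts -> /24 (254 usable): 192.168.140.0/24
67 hosts -> /25 (126 usable): 192.168.141.0/25
51 hosts -> /26 (62 usable): 192.168.141.128/26
14 hosts -> /28 (14 usable): 192.168.141.192/28
Allocation: 192.168.140.0/24 (131 hosts, 254 usable); 192.168.141.0/25 (67 hosts, 126 usable); 192.168.141.128/26 (51 hosts, 62 usable); 192.168.141.192/28 (14 hosts, 14 usable)


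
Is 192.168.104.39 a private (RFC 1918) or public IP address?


RFC 1918 private ranges:
  10.0.0.0/8 (10.0.0.0 - 10.255.255.255)
  172.16.0.0/12 (172.16.0.0 - 172.31.255.255)
  192.168.0.0/16 (192.168.0.0 - 192.168.255.255)
Private (in 192.168.0.0/16)


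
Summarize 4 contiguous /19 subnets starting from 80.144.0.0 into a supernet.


Original prefix: /19
Number of subnets: 4 = 2^2
New prefix = 19 - 2 = 17
Supernet: 80.144.0.0/17


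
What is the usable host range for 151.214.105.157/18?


Network: 151.214.64.0
Broadcast: 151.214.127.255
First usable = network + 1
Last usable = broadcast - 1
Range: 151.214.64.1 to 151.214.127.254


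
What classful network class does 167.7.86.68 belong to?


First octet: 167
Binary: 10100111
10xxxxxx -> Class B (128-191)
Class B, default mask 255.255.0.0 (/16)


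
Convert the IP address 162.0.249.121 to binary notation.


162 = 10100010
0 = 00000000
249 = 11111001
121 = 01111001
Binary: 10100010.00000000.11111001.01111001


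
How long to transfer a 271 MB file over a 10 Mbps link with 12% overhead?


Effective throughput = 10 * (1 - 12/100) = 8.8 Mbps
File size in Mb = 271 * 8 = 2168 Mb
Time = 2168 / 8.8
Time = 246.3636 seconds


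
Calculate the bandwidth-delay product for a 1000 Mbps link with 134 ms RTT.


BDP = bandwidth * RTT
= 1000 Mbps * 134 ms
= 1000 * 1e6 * 134 / 1000 bits
= 134000000 bits
= 16750000 bytes
= 16357.4219 KB
BDP = 134000000 bits (16750000 bytes)


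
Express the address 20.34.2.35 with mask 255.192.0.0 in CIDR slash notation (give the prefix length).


Binary: 11111111.11000000.00000000.00000000
Count leading 1s
Prefix: /10


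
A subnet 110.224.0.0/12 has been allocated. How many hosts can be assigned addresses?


Host bits = 32 - 12 = 20
Total addresses = 2^20 = 1048576
Usable = total - 2 (network and broadcast)
Usable hosts: 1048574


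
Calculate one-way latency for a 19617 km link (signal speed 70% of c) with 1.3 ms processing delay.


Speed = 0.7 * 3e5 km/s = 210000 km/s
Propagation delay = 19617 / 210000 = 0.0934 s = 93.4143 ms
Processing delay = 1.3 ms
Total one-way latency = 94.7143 ms


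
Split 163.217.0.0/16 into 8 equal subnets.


New prefix = 16 + 3 = 19
Each subnet has 8192 addresses
  163.217.0.0/19
  163.217.32.0/19
  163.217.64.0/19
  163.217.96.0/19
  163.217.128.0/19
  163.217.160.0/19
  163.217.192.0/19
  163.217.224.0/19
Subnets: 163.217.0.0/19, 163.217.32.0/19, 163.217.64.0/19, 163.217.96.0/19, 163.217.128.0/19, 163.217.160.0/19, 163.217.192.0/19, 163.217.224.0/19


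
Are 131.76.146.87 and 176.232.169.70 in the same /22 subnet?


Mask: 255.255.252.0
131.76.146.87 AND mask = 131.76.144.0
176.232.169.70 AND mask = 176.232.168.0
No, different subnets (131.76.144.0 vs 176.232.168.0)


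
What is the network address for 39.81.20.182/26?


IP:   00100111.01010001.00010100.10110110
Mask: 11111111.11111111.11111111.11000000
AND operation:
Net:  00100111.01010001.00010100.10000000
Network: 39.81.20.128/26


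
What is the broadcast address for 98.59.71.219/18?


Network: 98.59.64.0/18
Host bits = 14
Set all host bits to 1:
Broadcast: 98.59.127.255


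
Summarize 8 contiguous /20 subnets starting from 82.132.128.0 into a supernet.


Original prefix: /20
Number of subnets: 8 = 2^3
New prefix = 20 - 3 = 17
Supernet: 82.132.128.0/17


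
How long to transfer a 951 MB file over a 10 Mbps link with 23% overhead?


Effective throughput = 10 * (1 - 23/100) = 7.7 Mbps
File size in Mb = 951 * 8 = 7608 Mb
Time = 7608 / 7.7
Time = 988.0519 seconds


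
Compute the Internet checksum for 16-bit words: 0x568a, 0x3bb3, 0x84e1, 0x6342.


Sum all words (with carry folding):
+ 0x568a = 0x568a
+ 0x3bb3 = 0x923d
+ 0x84e1 = 0x171f
+ 0x6342 = 0x7a61
One's complement: ~0x7a61
Checksum = 0x859e


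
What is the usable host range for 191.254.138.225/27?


Network: 191.254.138.224
Broadcast: 191.254.138.255
First usable = network + 1
Last usable = broadcast - 1
Range: 191.254.138.225 to 191.254.138.254


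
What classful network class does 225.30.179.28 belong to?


First octet: 225
Binary: 11100001
1110xxxx -> Class D (224-239)
Class D (multicast), default mask N/A


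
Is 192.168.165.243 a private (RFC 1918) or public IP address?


RFC 1918 private ranges:
  10.0.0.0/8 (10.0.0.0 - 10.255.255.255)
  172.16.0.0/12 (172.16.0.0 - 172.31.255.255)
  192.168.0.0/16 (192.168.0.0 - 192.168.255.255)
Private (in 192.168.0.0/16)


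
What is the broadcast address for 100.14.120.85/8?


Network: 100.0.0.0/8
Host bits = 24
Set all host bits to 1:
Broadcast: 100.255.255.255


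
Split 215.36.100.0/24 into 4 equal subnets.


New prefix = 24 + 2 = 26
Each subnet has 64 addresses
  215.36.100.0/26
  215.36.100.64/26
  215.36.100.128/26
  215.36.100.192/26
Subnets: 215.36.100.0/26, 215.36.100.64/26, 215.36.100.128/26, 215.36.100.192/26


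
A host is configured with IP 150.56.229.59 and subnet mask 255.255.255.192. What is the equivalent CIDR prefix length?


Binary: 11111111.11111111.11111111.11000000
Count leading 1s
Prefix: /26


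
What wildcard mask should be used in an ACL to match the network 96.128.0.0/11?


Subnet mask: 255.224.0.0
Wildcard = 255.255.255.255 - subnet mask
255 - 255 = 0
255 - 224 = 31
255 - 0 = 255
255 - 0 = 255
Wildcard: 0.31.255.255


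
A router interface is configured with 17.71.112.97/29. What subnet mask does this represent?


/29 means 29 network bits, 3 host bits
Binary: 11111111111111111111111111111000
Mask: 255.255.255.248


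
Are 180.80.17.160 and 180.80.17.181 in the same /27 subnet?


Mask: 255.255.255.224
180.80.17.160 AND mask = 180.80.17.160
180.80.17.181 AND mask = 180.80.17.160
Yes, same subnet (180.80.17.160)


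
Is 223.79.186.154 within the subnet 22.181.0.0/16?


Subnet network: 22.181.0.0
Test IP AND mask: 223.79.0.0
No, 223.79.186.154 is not in 22.181.0.0/16


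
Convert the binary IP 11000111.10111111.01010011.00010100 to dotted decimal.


11000111 = 199
10111111 = 191
01010011 = 83
00010100 = 20
IP: 199.191.83.20


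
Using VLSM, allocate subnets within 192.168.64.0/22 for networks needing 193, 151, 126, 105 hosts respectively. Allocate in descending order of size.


193 hosts -> /24 (254 usable): 192.168.64.0/24
151 hosts -> /24 (254 usable): 192.168.65.0/24
126 hosts -> /25 (126 usable): 192.168.66.0/25
105 hosts -> /25 (126 usable): 192.168.66.128/25
Allocation: 192.168.64.0/24 (193 hosts, 254 usable); 192.168.65.0/24 (151 hosts, 254 usable); 192.168.66.0/25 (126 hosts, 126 usable); 192.168.66.128/25 (105 hosts, 126 usable)


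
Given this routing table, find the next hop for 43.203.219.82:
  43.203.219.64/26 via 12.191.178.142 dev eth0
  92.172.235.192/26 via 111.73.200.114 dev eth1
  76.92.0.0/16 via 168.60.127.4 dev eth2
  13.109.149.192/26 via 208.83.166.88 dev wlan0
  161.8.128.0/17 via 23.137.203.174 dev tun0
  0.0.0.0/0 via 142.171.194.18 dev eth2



Longest prefix match for 43.203.219.82:
  /26 43.203.219.64: MATCH
  /26 92.172.235.192: no
  /16 76.92.0.0: no
  /26 13.109.149.192: no
  /17 161.8.128.0: no
  /0 0.0.0.0: MATCH
Selected: next-hop 12.191.178.142 via eth0 (matched /26)


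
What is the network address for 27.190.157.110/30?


IP:   00011011.10111110.10011101.01101110
Mask: 11111111.11111111.11111111.11111100
AND operation:
Net:  00011011.10111110.10011101.01101100
Network: 27.190.157.108/30


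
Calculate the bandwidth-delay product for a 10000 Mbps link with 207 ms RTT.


BDP = bandwidth * RTT
= 10000 Mbps * 207 ms
= 10000 * 1e6 * 207 / 1000 bits
= 2070000000 bits
= 258750000 bytes
= 252685.5469 KB
BDP = 2070000000 bits (258750000 bytes)


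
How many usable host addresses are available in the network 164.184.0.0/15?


Host bits = 32 - 15 = 17
Total addresses = 2^17 = 131072
Usable = total - 2 (network and broadcast)
Usable hosts: 131070


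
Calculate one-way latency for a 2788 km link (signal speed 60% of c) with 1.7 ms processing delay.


Speed = 0.6 * 3e5 km/s = 180000 km/s
Propagation delay = 2788 / 180000 = 0.0155 s = 15.4889 ms
Processing delay = 1.7 ms
Total one-way latency = 17.1889 ms


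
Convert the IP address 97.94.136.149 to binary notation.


97 = 01100001
94 = 01011110
136 = 10001000
149 = 10010101
Binary: 01100001.01011110.10001000.10010101


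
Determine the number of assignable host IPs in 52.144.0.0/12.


Host bits = 32 - 12 = 20
Total addresses = 2^20 = 1048576
Usable = total - 2 (network and broadcast)
Usable hosts: 1048574


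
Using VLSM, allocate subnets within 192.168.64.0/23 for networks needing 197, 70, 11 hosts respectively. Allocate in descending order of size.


197 hosts -> /24 (254 usable): 192.168.64.0/24
70 hosts -> /25 (126 usable): 192.168.65.0/25
11 hosts -> /28 (14 usable): 192.168.65.128/28
Allocation: 192.168.64.0/24 (197 hosts, 254 usable); 192.168.65.0/25 (70 hosts, 126 usable); 192.168.65.128/28 (11 hosts, 14 usable)


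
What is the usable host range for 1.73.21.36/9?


Network: 1.0.0.0
Broadcast: 1.127.255.255
First usable = network + 1
Last usable = broadcast - 1
Range: 1.0.0.1 to 1.127.255.254


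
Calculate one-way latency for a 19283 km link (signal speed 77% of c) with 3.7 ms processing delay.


Speed = 0.77 * 3e5 km/s = 231000 km/s
Propagation delay = 19283 / 231000 = 0.0835 s = 83.4762 ms
Processing delay = 3.7 ms
Total one-way latency = 87.1762 ms


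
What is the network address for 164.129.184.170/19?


IP:   10100100.10000001.10111000.10101010
Mask: 11111111.11111111.11100000.00000000
AND operation:
Net:  10100100.10000001.10100000.00000000
Network: 164.129.160.0/19


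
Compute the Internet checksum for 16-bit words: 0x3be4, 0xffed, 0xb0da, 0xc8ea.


Sum all words (with carry folding):
+ 0x3be4 = 0x3be4
+ 0xffed = 0x3bd2
+ 0xb0da = 0xecac
+ 0xc8ea = 0xb597
One's complement: ~0xb597
Checksum = 0x4a68


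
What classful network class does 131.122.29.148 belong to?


First octet: 131
Binary: 10000011
10xxxxxx -> Class B (128-191)
Class B, default mask 255.255.0.0 (/16)


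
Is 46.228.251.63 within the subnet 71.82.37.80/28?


Subnet network: 71.82.37.80
Test IP AND mask: 46.228.251.48
No, 46.228.251.63 is not in 71.82.37.80/28


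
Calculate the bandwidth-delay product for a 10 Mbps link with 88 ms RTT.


BDP = bandwidth * RTT
= 10 Mbps * 88 ms
= 10 * 1e6 * 88 / 1000 bits
= 880000 bits
= 110000 bytes
= 107.4219 KB
BDP = 880000 bits (110000 bytes)


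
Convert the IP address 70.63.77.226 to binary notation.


70 = 01000110
63 = 00111111
77 = 01001101
226 = 11100010
Binary: 01000110.00111111.01001101.11100010


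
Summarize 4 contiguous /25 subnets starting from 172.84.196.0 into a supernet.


Original prefix: /25
Number of subnets: 4 = 2^2
New prefix = 25 - 2 = 23
Supernet: 172.84.196.0/23


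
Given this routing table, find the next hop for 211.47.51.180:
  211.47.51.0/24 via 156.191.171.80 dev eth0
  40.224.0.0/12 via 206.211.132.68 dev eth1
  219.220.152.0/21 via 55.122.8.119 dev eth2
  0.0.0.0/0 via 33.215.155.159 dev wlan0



Longest prefix match for 211.47.51.180:
  /24 211.47.51.0: MATCH
  /12 40.224.0.0: no
  /21 219.220.152.0: no
  /0 0.0.0.0: MATCH
Selected: next-hop 156.191.171.80 via eth0 (matched /24)


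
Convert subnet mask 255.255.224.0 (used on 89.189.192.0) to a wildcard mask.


Subnet mask: 255.255.224.0
Wildcard = 255.255.255.255 - subnet mask
255 - 255 = 0
255 - 255 = 0
255 - 224 = 31
255 - 0 = 255
Wildcard: 0.0.31.255


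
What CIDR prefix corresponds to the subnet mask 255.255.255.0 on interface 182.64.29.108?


Binary: 11111111.11111111.11111111.00000000
Count leading 1s
Prefix: /24


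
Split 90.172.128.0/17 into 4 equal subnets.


New prefix = 17 + 2 = 19
Each subnet has 8192 addresses
  90.172.128.0/19
  90.172.160.0/19
  90.172.192.0/19
  90.172.224.0/19
Subnets: 90.172.128.0/19, 90.172.160.0/19, 90.172.192.0/19, 90.172.224.0/19


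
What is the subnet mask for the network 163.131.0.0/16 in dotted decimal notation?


/16 means 16 network bits, 16 host bits
Binary: 11111111111111110000000000000000
Mask: 255.255.0.0


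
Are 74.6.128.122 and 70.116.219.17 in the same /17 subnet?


Mask: 255.255.128.0
74.6.128.122 AND mask = 74.6.128.0
70.116.219.17 AND mask = 70.116.128.0
No, different subnets (74.6.128.0 vs 70.116.128.0)


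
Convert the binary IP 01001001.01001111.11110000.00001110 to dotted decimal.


01001001 = 73
01001111 = 79
11110000 = 240
00001110 = 14
IP: 73.79.240.14


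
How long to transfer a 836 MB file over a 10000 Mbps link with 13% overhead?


Effective throughput = 10000 * (1 - 13/100) = 8700 Mbps
File size in Mb = 836 * 8 = 6688 Mb
Time = 6688 / 8700
Time = 0.7687 seconds


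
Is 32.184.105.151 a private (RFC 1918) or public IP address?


RFC 1918 private ranges:
  10.0.0.0/8 (10.0.0.0 - 10.255.255.255)
  172.16.0.0/12 (172.16.0.0 - 172.31.255.255)
  192.168.0.0/16 (192.168.0.0 - 192.168.255.255)
Public (not in any RFC 1918 range)


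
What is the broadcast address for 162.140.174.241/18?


Network: 162.140.128.0/18
Host bits = 14
Set all host bits to 1:
Broadcast: 162.140.191.255


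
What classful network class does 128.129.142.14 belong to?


First octet: 128
Binary: 10000000
10xxxxxx -> Class B (128-191)
Class B, default mask 255.255.0.0 (/16)


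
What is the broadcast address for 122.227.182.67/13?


Network: 122.224.0.0/13
Host bits = 19
Set all host bits to 1:
Broadcast: 122.231.255.255


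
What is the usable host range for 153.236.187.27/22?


Network: 153.236.184.0
Broadcast: 153.236.187.255
First usable = network + 1
Last usable = broadcast - 1
Range: 153.236.184.1 to 153.236.187.254


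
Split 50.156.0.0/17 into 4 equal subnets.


New prefix = 17 + 2 = 19
Each subnet has 8192 addresses
  50.156.0.0/19
  50.156.32.0/19
  50.156.64.0/19
  50.156.96.0/19
Subnets: 50.156.0.0/19, 50.156.32.0/19, 50.156.64.0/19, 50.156.96.0/19


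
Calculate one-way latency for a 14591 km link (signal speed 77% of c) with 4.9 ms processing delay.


Speed = 0.77 * 3e5 km/s = 231000 km/s
Propagation delay = 14591 / 231000 = 0.0632 s = 63.1645 ms
Processing delay = 4.9 ms
Total one-way latency = 68.0645 ms


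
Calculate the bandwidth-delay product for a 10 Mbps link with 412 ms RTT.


BDP = bandwidth * RTT
= 10 Mbps * 412 ms
= 10 * 1e6 * 412 / 1000 bits
= 4120000 bits
= 515000 bytes
= 502.9297 KB
BDP = 4120000 bits (515000 bytes)


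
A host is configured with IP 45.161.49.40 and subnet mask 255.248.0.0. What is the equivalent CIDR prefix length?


Binary: 11111111.11111000.00000000.00000000
Count leading 1s
Prefix: /13


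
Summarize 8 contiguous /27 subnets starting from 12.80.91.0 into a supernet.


Original prefix: /27
Number of subnets: 8 = 2^3
New prefix = 27 - 3 = 24
Supernet: 12.80.91.0/24


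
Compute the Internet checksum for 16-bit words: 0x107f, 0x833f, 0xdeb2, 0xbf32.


Sum all words (with carry folding):
+ 0x107f = 0x107f
+ 0x833f = 0x93be
+ 0xdeb2 = 0x7271
+ 0xbf32 = 0x31a4
One's complement: ~0x31a4
Checksum = 0xce5b


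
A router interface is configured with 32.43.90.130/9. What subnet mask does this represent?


/9 means 9 network bits, 23 host bits
Binary: 11111111100000000000000000000000
Mask: 255.128.0.0


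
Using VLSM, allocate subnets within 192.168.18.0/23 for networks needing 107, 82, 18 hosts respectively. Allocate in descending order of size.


107 hosts -> /25 (126 usable): 192.168.18.0/25
82 hosts -> /25 (126 usable): 192.168.18.128/25
18 hosts -> /27 (30 usable): 192.168.19.0/27
Allocation: 192.168.18.0/25 (107 hosts, 126 usable); 192.168.18.128/25 (82 hosts, 126 usable); 192.168.19.0/27 (18 hosts, 30 usable)


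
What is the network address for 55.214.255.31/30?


IP:   00110111.11010110.11111111.00011111
Mask: 11111111.11111111.11111111.11111100
AND operation:
Net:  00110111.11010110.11111111.00011100
Network: 55.214.255.28/30


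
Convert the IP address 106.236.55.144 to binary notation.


106 = 01101010
236 = 11101100
55 = 00110111
144 = 10010000
Binary: 01101010.11101100.00110111.10010000


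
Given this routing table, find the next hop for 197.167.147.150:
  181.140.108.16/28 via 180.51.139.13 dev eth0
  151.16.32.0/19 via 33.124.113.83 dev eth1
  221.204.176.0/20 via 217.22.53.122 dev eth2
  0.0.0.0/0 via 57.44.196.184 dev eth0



Longest prefix match for 197.167.147.150:
  /28 181.140.108.16: no
  /19 151.16.32.0: no
  /20 221.204.176.0: no
  /0 0.0.0.0: MATCH
Selected: next-hop 57.44.196.184 via eth0 (matched /0)


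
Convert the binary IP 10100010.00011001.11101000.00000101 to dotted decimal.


10100010 = 162
00011001 = 25
11101000 = 232
00000101 = 5
IP: 162.25.232.5


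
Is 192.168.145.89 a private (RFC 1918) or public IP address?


RFC 1918 private ranges:
  10.0.0.0/8 (10.0.0.0 - 10.255.255.255)
  172.16.0.0/12 (172.16.0.0 - 172.31.255.255)
  192.168.0.0/16 (192.168.0.0 - 192.168.255.255)
Private (in 192.168.0.0/16)


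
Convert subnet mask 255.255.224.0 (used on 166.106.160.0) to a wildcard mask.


Subnet mask: 255.255.224.0
Wildcard = 255.255.255.255 - subnet mask
255 - 255 = 0
255 - 255 = 0
255 - 224 = 31
255 - 0 = 255
Wildcard: 0.0.31.255


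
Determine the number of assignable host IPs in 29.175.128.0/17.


Host bits = 32 - 17 = 15
Total addresses = 2^15 = 32768
Usable = total - 2 (network and broadcast)
Usable hosts: 32766


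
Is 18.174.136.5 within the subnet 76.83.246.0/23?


Subnet network: 76.83.246.0
Test IP AND mask: 18.174.136.0
No, 18.174.136.5 is not in 76.83.246.0/23


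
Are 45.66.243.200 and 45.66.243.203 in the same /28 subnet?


Mask: 255.255.255.240
45.66.243.200 AND mask = 45.66.243.192
45.66.243.203 AND mask = 45.66.243.192
Yes, same subnet (45.66.243.192)


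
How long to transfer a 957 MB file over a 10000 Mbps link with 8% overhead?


Effective throughput = 10000 * (1 - 8/100) = 9200 Mbps
File size in Mb = 957 * 8 = 7656 Mb
Time = 7656 / 9200
Time = 0.8322 seconds


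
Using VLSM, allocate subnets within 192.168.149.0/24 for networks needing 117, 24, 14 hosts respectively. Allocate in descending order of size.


117 hosts -> /25 (126 usable): 192.168.149.0/25
24 hosts -> /27 (30 usable): 192.168.149.128/27
14 hosts -> /28 (14 usable): 192.168.149.160/28
Allocation: 192.168.149.0/25 (117 hosts, 126 usable); 192.168.149.128/27 (24 hosts, 30 usable); 192.168.149.160/28 (14 hosts, 14 usable)


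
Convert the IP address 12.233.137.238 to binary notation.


12 = 00001100
233 = 11101001
137 = 10001001
238 = 11101110
Binary: 00001100.11101001.10001001.11101110


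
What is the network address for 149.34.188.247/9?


IP:   10010101.00100010.10111100.11110111
Mask: 11111111.10000000.00000000.00000000
AND operation:
Net:  10010101.00000000.00000000.00000000
Network: 149.0.0.0/9


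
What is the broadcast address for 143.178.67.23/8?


Network: 143.0.0.0/8
Host bits = 24
Set all host bits to 1:
Broadcast: 143.255.255.255


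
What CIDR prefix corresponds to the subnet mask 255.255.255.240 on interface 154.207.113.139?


Binary: 11111111.11111111.11111111.11110000
Count leading 1s
Prefix: /28


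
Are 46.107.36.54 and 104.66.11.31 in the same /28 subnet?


Mask: 255.255.255.240
46.107.36.54 AND mask = 46.107.36.48
104.66.11.31 AND mask = 104.66.11.16
No, different subnets (46.107.36.48 vs 104.66.11.16)


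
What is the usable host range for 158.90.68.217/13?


Network: 158.88.0.0
Broadcast: 158.95.255.255
First usable = network + 1
Last usable = broadcast - 1
Range: 158.88.0.1 to 158.95.255.254


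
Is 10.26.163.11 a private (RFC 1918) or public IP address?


RFC 1918 private ranges:
  10.0.0.0/8 (10.0.0.0 - 10.255.255.255)
  172.16.0.0/12 (172.16.0.0 - 172.31.255.255)
  192.168.0.0/16 (192.168.0.0 - 192.168.255.255)
Private (in 10.0.0.0/8)


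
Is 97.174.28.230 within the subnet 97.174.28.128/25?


Subnet network: 97.174.28.128
Test IP AND mask: 97.174.28.128
Yes, 97.174.28.230 is in 97.174.28.128/25


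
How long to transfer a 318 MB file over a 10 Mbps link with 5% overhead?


Effective throughput = 10 * (1 - 5/100) = 9.5 Mbps
File size in Mb = 318 * 8 = 2544 Mb
Time = 2544 / 9.5
Time = 267.7895 seconds


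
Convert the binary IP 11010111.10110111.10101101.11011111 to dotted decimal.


11010111 = 215
10110111 = 183
10101101 = 173
11011111 = 223
IP: 215.183.173.223


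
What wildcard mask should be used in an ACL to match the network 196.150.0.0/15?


Subnet mask: 255.254.0.0
Wildcard = 255.255.255.255 - subnet mask
255 - 255 = 0
255 - 254 = 1
255 - 0 = 255
255 - 0 = 255
Wildcard: 0.1.255.255


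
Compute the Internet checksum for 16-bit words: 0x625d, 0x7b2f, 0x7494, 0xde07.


Sum all words (with carry folding):
+ 0x625d = 0x625d
+ 0x7b2f = 0xdd8c
+ 0x7494 = 0x5221
+ 0xde07 = 0x3029
One's complement: ~0x3029
Checksum = 0xcfd6


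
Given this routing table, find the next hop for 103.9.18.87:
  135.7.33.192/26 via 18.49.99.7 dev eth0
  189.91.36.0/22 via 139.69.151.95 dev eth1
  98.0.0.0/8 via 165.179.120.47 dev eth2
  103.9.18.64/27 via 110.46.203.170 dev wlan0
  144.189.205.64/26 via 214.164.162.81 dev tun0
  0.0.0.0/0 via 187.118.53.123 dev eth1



Longest prefix match for 103.9.18.87:
  /26 135.7.33.192: no
  /22 189.91.36.0: no
  /8 98.0.0.0: no
  /27 103.9.18.64: MATCH
  /26 144.189.205.64: no
  /0 0.0.0.0: MATCH
Selected: next-hop 110.46.203.170 via wlan0 (matched /27)


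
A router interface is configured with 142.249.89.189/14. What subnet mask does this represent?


/14 means 14 network bits, 18 host bits
Binary: 11111111111111000000000000000000
Mask: 255.252.0.0


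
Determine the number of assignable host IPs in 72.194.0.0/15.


Host bits = 32 - 15 = 17
Total addresses = 2^17 = 131072
Usable = total - 2 (network and broadcast)
Usable hosts: 131070


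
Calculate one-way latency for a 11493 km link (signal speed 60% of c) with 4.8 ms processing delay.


Speed = 0.6 * 3e5 km/s = 180000 km/s
Propagation delay = 11493 / 180000 = 0.0639 s = 63.85 ms
Processing delay = 4.8 ms
Total one-way latency = 68.65 ms


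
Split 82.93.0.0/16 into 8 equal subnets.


New prefix = 16 + 3 = 19
Each subnet has 8192 addresses
  82.93.0.0/19
  82.93.32.0/19
  82.93.64.0/19
  82.93.96.0/19
  82.93.128.0/19
  82.93.160.0/19
  82.93.192.0/19
  82.93.224.0/19
Subnets: 82.93.0.0/19, 82.93.32.0/19, 82.93.64.0/19, 82.93.96.0/19, 82.93.128.0/19, 82.93.160.0/19, 82.93.192.0/19, 82.93.224.0/19


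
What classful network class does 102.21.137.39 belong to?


First octet: 102
Binary: 01100110
0xxxxxxx -> Class A (1-126)
Class A, default mask 255.0.0.0 (/8)


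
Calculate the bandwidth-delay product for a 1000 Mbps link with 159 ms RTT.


BDP = bandwidth * RTT
= 1000 Mbps * 159 ms
= 1000 * 1e6 * 159 / 1000 bits
= 159000000 bits
= 19875000 bytes
= 19409.1797 KB
BDP = 159000000 bits (19875000 bytes)


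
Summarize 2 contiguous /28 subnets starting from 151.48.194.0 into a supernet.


Original prefix: /28
Number of subnets: 2 = 2^1
New prefix = 28 - 1 = 27
Supernet: 151.48.194.0/27


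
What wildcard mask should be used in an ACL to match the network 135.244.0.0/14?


Subnet mask: 255.252.0.0
Wildcard = 255.255.255.255 - subnet mask
255 - 255 = 0
255 - 252 = 3
255 - 0 = 255
255 - 0 = 255
Wildcard: 0.3.255.255


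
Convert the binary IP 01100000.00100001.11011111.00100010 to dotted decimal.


01100000 = 96
00100001 = 33
11011111 = 223
00100010 = 34
IP: 96.33.223.34


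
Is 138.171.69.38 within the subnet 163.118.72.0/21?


Subnet network: 163.118.72.0
Test IP AND mask: 138.171.64.0
No, 138.171.69.38 is not in 163.118.72.0/21


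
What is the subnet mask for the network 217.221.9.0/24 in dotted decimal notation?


/24 means 24 network bits, 8 host bits
Binary: 11111111111111111111111100000000
Mask: 255.255.255.0
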